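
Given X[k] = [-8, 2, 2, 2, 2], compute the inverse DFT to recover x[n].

x[n] = (1/5) Σ(k=0 to 4) X[k] · e^(2πikn/5)

Computing each x[n]:
x[0] = 0
x[1] = -2
x[2] = -2
x[3] = -2
x[4] = -2

x = [0, -2, -2, -2, -2]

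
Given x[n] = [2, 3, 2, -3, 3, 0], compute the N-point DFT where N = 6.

X[k] = Σ(n=0 to 5) x[n] · ω_6^(nk)
where ω_6 = e^(-2πi/6)

Computing each X[k]:
X[0] = 7
X[1] = 4.0000-1.7321i
X[2] = -5.0000-3.4641i
X[3] = 7
X[4] = -5.0000+3.4641i
X[5] = 4.0000+1.7321i

X = [7, 4.0000-1.7321i, -5.0000-3.4641i, 7, -5.0000+3.4641i, 4.0000+1.7321i]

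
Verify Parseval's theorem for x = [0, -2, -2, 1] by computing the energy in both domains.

Time domain:
Σ|x[n]|² = |0|² + |-2|² + |-2|² + |1|² = 9.0000

Frequency domain:
(1/4)Σ|X[k]|² = (1/4)(|-3|² + |2+3i|² + |-1|² + |2-3i|²) = (1/4)·36.0000 = 9.0000

Both sides agree, confirming Parseval's theorem.

Σ|x[n]|² = (1/N)Σ|X[k]|² = 9.0000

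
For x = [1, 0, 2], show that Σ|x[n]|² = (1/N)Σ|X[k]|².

Time domain:
Σ|x[n]|² = |1|² + |0|² + |2|² = 5.0000

Frequency domain:
(1/3)Σ|X[k]|² = (1/3)(|3|² + |1.7321i|² + |-1.7321i|²) = (1/3)·15.0000 = 5.0000

Both sides agree, confirming Parseval's theorem.

Σ|x[n]|² = (1/N)Σ|X[k]|² = 5.0000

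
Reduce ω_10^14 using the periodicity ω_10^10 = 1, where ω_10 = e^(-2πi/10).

Since ω_10^10 = 1, powers reduce modulo 10.
14 mod 10 = 4
So ω_10^14 = ω_10^4 = e^(-2πi·4/10)

ω_10^14 = ω_10^4 = -0.8090-0.5878i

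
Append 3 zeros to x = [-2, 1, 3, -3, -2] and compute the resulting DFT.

Original 5-point DFT: [-3, -2.3090-6.3799i, -1.1910+3.9430i, -1.1910-3.9430i, -2.3090+6.3799i]
Zero-padded 8-point DFT provides frequency interpolation.

DFT_8([x, 0, ...]) = [-3, 2.8284-1.5858i, -7-4i, -2.8284+4.4142i, 1, -2.8284-4.4142i, -7+4i, 2.8284+1.5858i]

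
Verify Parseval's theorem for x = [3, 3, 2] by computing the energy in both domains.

Time domain:
Σ|x[n]|² = |3|² + |3|² + |2|² = 22.0000

Frequency domain:
(1/3)Σ|X[k]|² = (1/3)(|8|² + |0.5000-0.8660i|² + |0.5000+0.8660i|²) = (1/3)·66.0000 = 22.0000

Both sides agree, confirming Parseval's theorem.

Σ|x[n]|² = (1/N)Σ|X[k]|² = 22.0000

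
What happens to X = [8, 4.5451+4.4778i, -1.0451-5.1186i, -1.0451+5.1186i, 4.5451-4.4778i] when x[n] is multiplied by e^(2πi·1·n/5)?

Modulation property: DFT(ω_5^(-1n)·x[n]) = X[(k-1) mod 5], so circularly shift X by 1 positions.

X[k-1] = [4.5451-4.4778i, 8, 4.5451+4.4778i, -1.0451-5.1186i, -1.0451+5.1186i]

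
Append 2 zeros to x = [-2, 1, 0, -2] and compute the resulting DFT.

Original 4-point DFT: [-3, -2-3i, -1, -2+3i]
Zero-padded 6-point DFT provides frequency interpolation.

DFT_6([x, 0, ...]) = [-3, 0.5000-0.8660i, -4.5000-0.8660i, -1, -4.5000+0.8660i, 0.5000+0.8660i]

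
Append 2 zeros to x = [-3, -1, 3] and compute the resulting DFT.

Original 3-point DFT: [-1, -4.0000+3.4641i, -4.0000-3.4641i]
Zero-padded 5-point DFT provides frequency interpolation.

DFT_5([x, 0, ...]) = [-1, -5.7361-0.8123i, -1.2639+3.4410i, -1.2639-3.4410i, -5.7361+0.8123i]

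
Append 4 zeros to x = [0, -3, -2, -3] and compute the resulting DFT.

Original 4-point DFT: [-8, 2, 4, 2]
Zero-padded 8-point DFT provides frequency interpolation.

DFT_8([x, 0, ...]) = [-8, 6.2426i, 2, 2.2426i, 4, -2.2426i, 2, -6.2426i]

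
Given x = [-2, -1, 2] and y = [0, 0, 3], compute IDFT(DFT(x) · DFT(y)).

(x ⊛ y)[n] = Σ(m=0 to 2) x[m] · y[(n-m) mod 3]

Computing each output sample:
(x ⊛ y)[0] = -3
(x ⊛ y)[1] = 6
(x ⊛ y)[2] = -6

x ⊛ y = [-3, 6, -6]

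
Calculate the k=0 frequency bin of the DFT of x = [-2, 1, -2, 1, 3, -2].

X[0] = Σ(n=0 to 5) x[n] · ω_6^0 = Σ x[n]
= (-2) + (1) + (-2) + (1) + (3) + (-2)

X[0] = -1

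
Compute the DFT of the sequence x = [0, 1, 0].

X[k] = Σ(n=0 to 2) x[n] · ω_3^(nk)
where ω_3 = e^(-2πi/3)

Computing each X[k]:
X[0] = 1
X[1] = -0.5000-0.8660i
X[2] = -0.5000+0.8660i

X = [1, -0.5000-0.8660i, -0.5000+0.8660i]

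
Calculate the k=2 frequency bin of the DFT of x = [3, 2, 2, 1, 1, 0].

X[2] = Σ(n=0 to 5) x[n] · ω_6^(2n) where ω_6 = e^(-2πi/6)
= (3)·ω_6^0 + (2)·ω_6^2 + (2)·ω_6^4 + (1)·ω_6^6 + (1)·ω_6^8 + (0)·ω_6^10

X[2] = 1.5000-0.8660i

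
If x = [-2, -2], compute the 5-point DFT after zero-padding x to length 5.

Original 2-point DFT: [-4, 0]
Zero-padded 5-point DFT provides frequency interpolation.

DFT_5([x, 0, ...]) = [-4, -2.6180+1.9021i, -0.3820+1.1756i, -0.3820-1.1756i, -2.6180-1.9021i]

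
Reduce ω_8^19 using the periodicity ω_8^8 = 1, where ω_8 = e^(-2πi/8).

Since ω_8^8 = 1, powers reduce modulo 8.
19 mod 8 = 3
So ω_8^19 = ω_8^3 = e^(-2πi·3/8)

ω_8^19 = ω_8^3 = -0.7071-0.7071i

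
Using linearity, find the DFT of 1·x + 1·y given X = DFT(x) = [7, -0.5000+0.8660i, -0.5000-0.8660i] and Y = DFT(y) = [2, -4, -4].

By linearity: DFT(1x + 1y) = 1·DFT(x) + 1·DFT(y)
= 1·[7, -0.5000+0.8660i, -0.5000-0.8660i] + 1·[2, -4, -4]

Computing element-wise:
Z[0] = 1·(7) + 1·(2) = 9
Z[1] = 1·(-0.5000+0.8660i) + 1·(-4) = -4.5000+0.8660i
Z[2] = 1·(-0.5000-0.8660i) + 1·(-4) = -4.5000-0.8660i

DFT(1x + 1y) = 1·X + 1·Y = [9, -4.5000+0.8660i, -4.5000-0.8660i]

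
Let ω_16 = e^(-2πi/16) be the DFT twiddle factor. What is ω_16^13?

ω_16^13 = e^(-2πi·13/16)
= cos(-2π·13/16) + i·sin(-2π·13/16)
= cos(-26π/16) + i·sin(-26π/16)

ω_16^13 = cos(-26π/16) + i·sin(-26π/16) = 0.3827+0.9239i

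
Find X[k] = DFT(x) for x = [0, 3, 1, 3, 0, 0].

X[k] = Σ(n=0 to 5) x[n] · ω_6^(nk)
where ω_6 = e^(-2πi/6)

Computing each X[k]:
X[0] = 7
X[1] = -2.0000-3.4641i
X[2] = 1.0000-1.7321i
X[3] = -5
X[4] = 1.0000+1.7321i
X[5] = -2.0000+3.4641i

X = [7, -2.0000-3.4641i, 1.0000-1.7321i, -5, 1.0000+1.7321i, -2.0000+3.4641i]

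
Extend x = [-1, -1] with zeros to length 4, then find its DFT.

Original 2-point DFT: [-2, 0]
Zero-padded 4-point DFT provides frequency interpolation.

DFT_4([x, 0, ...]) = [-2, -1+1i, 0, -1-1i]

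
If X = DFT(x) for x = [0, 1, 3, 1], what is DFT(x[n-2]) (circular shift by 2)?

Time shift by 2: X_shifted[k] = ω_4^(2k) · X[k]
Shifted x = [3, 1, 0, 1]

DFT(x[n-2]) = [5, 3, 1, 3]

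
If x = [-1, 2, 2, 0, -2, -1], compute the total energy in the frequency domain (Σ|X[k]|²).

Parseval: Σ|x[n]|² = (1/N)Σ|X[k]|², so Σ|X[k]|² = N·Σ|x[n]|² = 6·14.0000

Σ|X[k]|² = N·Σ|x[n]|² = 6·14.0000 = 84.0000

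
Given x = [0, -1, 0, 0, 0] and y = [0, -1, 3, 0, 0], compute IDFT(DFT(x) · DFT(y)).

(x ⊛ y)[n] = Σ(m=0 to 4) x[m] · y[(n-m) mod 5]

Computing each output sample:
(x ⊛ y)[0] = 0
(x ⊛ y)[1] = 0
(x ⊛ y)[2] = 1
(x ⊛ y)[3] = -3
(x ⊛ y)[4] = 0

x ⊛ y = [0, 0, 1, -3, 0]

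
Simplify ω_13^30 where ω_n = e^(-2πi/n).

Since ω_13^13 = 1, powers reduce modulo 13.
30 mod 13 = 4
So ω_13^30 = ω_13^4 = e^(-2πi·4/13)

ω_13^30 = ω_13^4 = -0.3546-0.9350i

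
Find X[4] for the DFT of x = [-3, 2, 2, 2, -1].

X[4] = Σ(n=0 to 4) x[n] · ω_5^(4n) where ω_5 = e^(-2πi/5)
= (-3)·ω_5^0 + (2)·ω_5^4 + (2)·ω_5^8 + (2)·ω_5^12 + (-1)·ω_5^16

X[4] = -5.9271+2.8532i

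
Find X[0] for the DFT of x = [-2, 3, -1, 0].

X[0] = Σ(n=0 to 3) x[n] · ω_4^0 = Σ x[n]
= (-2) + (3) + (-1) + (0)

X[0] = 0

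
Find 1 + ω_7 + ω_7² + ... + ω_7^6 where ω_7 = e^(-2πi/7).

Sum of all nth roots of unity equals 0 for n > 1 (geometric series with r ≠ 1).

0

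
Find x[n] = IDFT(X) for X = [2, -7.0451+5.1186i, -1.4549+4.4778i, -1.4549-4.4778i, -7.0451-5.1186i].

x[n] = (1/5) Σ(k=0 to 4) X[k] · e^(2πikn/5)

Computing each x[n]:
x[0] = -3
x[1] = -3
x[2] = 3
x[3] = 2
x[4] = 3

x = [-3, -3, 3, 2, 3]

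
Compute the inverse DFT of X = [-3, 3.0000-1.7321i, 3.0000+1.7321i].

x[n] = (1/3) Σ(k=0 to 2) X[k] · e^(2πikn/3)

Computing each x[n]:
x[0] = 1
x[1] = -1
x[2] = -3

x = [1, -1, -3]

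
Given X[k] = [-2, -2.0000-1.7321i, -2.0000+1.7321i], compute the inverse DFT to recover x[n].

x[n] = (1/3) Σ(k=0 to 2) X[k] · e^(2πikn/3)

Computing each x[n]:
x[0] = -2
x[1] = 1
x[2] = -1

x = [-2, 1, -1]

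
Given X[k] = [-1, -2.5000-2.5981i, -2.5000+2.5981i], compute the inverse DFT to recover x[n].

x[n] = (1/3) Σ(k=0 to 2) X[k] · e^(2πikn/3)

Computing each x[n]:
x[0] = -2
x[1] = 2
x[2] = -1

x = [-2, 2, -1]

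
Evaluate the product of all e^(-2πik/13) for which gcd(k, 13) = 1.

The primitive 13th roots of unity are ω_13^k for k coprime to 13: k ∈ {1, 2, 3, 4, 5, 6, 7, 8, 9, 10, 11, 12}
Their product equals the constant term of the cyclotomic polynomial Φ_13(x) up to sign.
For n ≥ 3, the product of all primitive nth roots of unity is 1. (For n=1 it is 1; for n=2 it is -1.)

1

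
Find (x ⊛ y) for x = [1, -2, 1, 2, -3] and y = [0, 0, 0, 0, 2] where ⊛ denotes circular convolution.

(x ⊛ y)[n] = Σ(m=0 to 4) x[m] · y[(n-m) mod 5]

Computing each output sample:
(x ⊛ y)[0] = -4
(x ⊛ y)[1] = 2
(x ⊛ y)[2] = 4
(x ⊛ y)[3] = -6
(x ⊛ y)[4] = 2

x ⊛ y = [-4, 2, 4, -6, 2]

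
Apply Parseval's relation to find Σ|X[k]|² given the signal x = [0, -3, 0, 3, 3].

Parseval: Σ|x[n]|² = (1/N)Σ|X[k]|², so Σ|X[k]|² = N·Σ|x[n]|² = 5·27.0000

Σ|X[k]|² = N·Σ|x[n]|² = 5·27.0000 = 135.0000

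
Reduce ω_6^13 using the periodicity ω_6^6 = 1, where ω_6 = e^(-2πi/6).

Since ω_6^6 = 1, powers reduce modulo 6.
13 mod 6 = 1
So ω_6^13 = ω_6^1 = e^(-2πi·1/6)

ω_6^13 = ω_6^1 = 0.5000-0.8660i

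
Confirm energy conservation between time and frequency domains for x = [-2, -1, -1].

Time domain:
Σ|x[n]|² = |-2|² + |-1|² + |-1|² = 6.0000

Frequency domain:
(1/3)Σ|X[k]|² = (1/3)(|-4|² + |-1|² + |-1|²) = (1/3)·18.0000 = 6.0000

Both sides agree, confirming Parseval's theorem.

Σ|x[n]|² = (1/N)Σ|X[k]|² = 6.0000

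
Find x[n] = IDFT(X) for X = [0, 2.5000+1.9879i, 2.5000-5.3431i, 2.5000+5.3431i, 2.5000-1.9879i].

x[n] = (1/5) Σ(k=0 to 4) X[k] · e^(2πikn/5)

Computing each x[n]:
x[0] = 2
x[1] = 0
x[2] = -3
x[3] = 2
x[4] = -1

x = [2, 0, -3, 2, -1]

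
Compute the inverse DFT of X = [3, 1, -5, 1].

x[n] = (1/4) Σ(k=0 to 3) X[k] · e^(2πikn/4)

Computing each x[n]:
x[0] = 0
x[1] = 2
x[2] = -1
x[3] = 2

x = [0, 2, -1, 2]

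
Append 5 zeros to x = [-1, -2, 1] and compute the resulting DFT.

Original 3-point DFT: [-2, -0.5000+2.5981i, -0.5000-2.5981i]
Zero-padded 8-point DFT provides frequency interpolation.

DFT_8([x, 0, ...]) = [-2, -2.4142+0.4142i, -2+2i, 0.4142+2.4142i, 2, 0.4142-2.4142i, -2-2i, -2.4142-0.4142i]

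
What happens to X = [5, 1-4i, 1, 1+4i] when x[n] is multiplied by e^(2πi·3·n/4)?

Modulation property: DFT(ω_4^(-3n)·x[n]) = X[(k-3) mod 4], so circularly shift X by 3 positions.

X[k-3] = [1-4i, 1, 1+4i, 5]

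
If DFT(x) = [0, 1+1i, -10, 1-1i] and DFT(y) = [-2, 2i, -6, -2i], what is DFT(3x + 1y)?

By linearity: DFT(3x + 1y) = 3·DFT(x) + 1·DFT(y)
= 3·[0, 1+1i, -10, 1-1i] + 1·[-2, 2i, -6, -2i]

Computing element-wise:
Z[0] = 3·(0) + 1·(-2) = -2
Z[1] = 3·(1+1i) + 1·(2i) = 3+5i
Z[2] = 3·(-10) + 1·(-6) = -36
Z[3] = 3·(1-1i) + 1·(-2i) = 3-5i

DFT(3x + 1y) = 3·X + 1·Y = [-2, 3+5i, -36, 3-5i]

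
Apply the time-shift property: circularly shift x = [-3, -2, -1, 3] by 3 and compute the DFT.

Time shift by 3: X_shifted[k] = ω_4^(3k) · X[k]
Shifted x = [-2, -1, 3, -3]

DFT(x[n-3]) = [-3, -5-2i, 5, -5+2i]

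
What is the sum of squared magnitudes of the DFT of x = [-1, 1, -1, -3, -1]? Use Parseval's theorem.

Parseval: Σ|x[n]|² = (1/N)Σ|X[k]|², so Σ|X[k]|² = N·Σ|x[n]|² = 5·13.0000

Σ|X[k]|² = N·Σ|x[n]|² = 5·13.0000 = 65.0000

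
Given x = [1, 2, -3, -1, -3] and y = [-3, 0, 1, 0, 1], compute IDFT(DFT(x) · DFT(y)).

(x ⊛ y)[n] = Σ(m=0 to 4) x[m] · y[(n-m) mod 5]

Computing each output sample:
(x ⊛ y)[0] = -2
(x ⊛ y)[1] = -12
(x ⊛ y)[2] = 9
(x ⊛ y)[3] = 2
(x ⊛ y)[4] = 7

x ⊛ y = [-2, -12, 9, 2, 7]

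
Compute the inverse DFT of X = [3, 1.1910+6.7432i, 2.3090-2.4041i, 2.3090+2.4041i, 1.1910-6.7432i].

x[n] = (1/5) Σ(k=0 to 4) X[k] · e^(2πikn/5)

Computing each x[n]:
x[0] = 2
x[1] = -2
x[2] = -2
x[3] = 3
x[4] = 2

x = [2, -2, -2, 3, 2]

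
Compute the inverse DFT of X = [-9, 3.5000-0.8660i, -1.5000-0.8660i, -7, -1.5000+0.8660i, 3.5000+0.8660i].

x[n] = (1/6) Σ(k=0 to 5) X[k] · e^(2πikn/6)

Computing each x[n]:
x[0] = -2
x[1] = 1
x[2] = -3
x[3] = -2
x[4] = -3
x[5] = 0

x = [-2, 1, -3, -2, -3, 0]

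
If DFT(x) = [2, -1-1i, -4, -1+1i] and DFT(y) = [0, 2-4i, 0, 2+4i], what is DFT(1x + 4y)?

By linearity: DFT(1x + 4y) = 1·DFT(x) + 4·DFT(y)
= 1·[2, -1-1i, -4, -1+1i] + 4·[0, 2-4i, 0, 2+4i]

Computing element-wise:
Z[0] = 1·(2) + 4·(0) = 2
Z[1] = 1·(-1-1i) + 4·(2-4i) = 7-17i
Z[2] = 1·(-4) + 4·(0) = -4
Z[3] = 1·(-1+1i) + 4·(2+4i) = 7+17i

DFT(1x + 4y) = 1·X + 4·Y = [2, 7-17i, -4, 7+17i]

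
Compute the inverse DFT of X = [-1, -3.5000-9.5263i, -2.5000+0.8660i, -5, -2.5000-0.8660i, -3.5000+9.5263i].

x[n] = (1/6) Σ(k=0 to 5) X[k] · e^(2πikn/6)

Computing each x[n]:
x[0] = -3
x[1] = 3
x[2] = 3
x[3] = 1
x[4] = -3
x[5] = -2

x = [-3, 3, 3, 1, -3, -2]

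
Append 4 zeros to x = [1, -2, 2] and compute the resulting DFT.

Original 3-point DFT: [1, 1.0000+3.4641i, 1.0000-3.4641i]
Zero-padded 7-point DFT provides frequency interpolation.

DFT_7([x, 0, ...]) = [1, -0.6920-0.3862i, -0.3569+2.8176i, 4.0489+2.4314i, 4.0489-2.4314i, -0.3569-2.8176i, -0.6920+0.3862i]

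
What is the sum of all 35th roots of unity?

Sum of all nth roots of unity equals 0 for n > 1 (geometric series with r ≠ 1).

0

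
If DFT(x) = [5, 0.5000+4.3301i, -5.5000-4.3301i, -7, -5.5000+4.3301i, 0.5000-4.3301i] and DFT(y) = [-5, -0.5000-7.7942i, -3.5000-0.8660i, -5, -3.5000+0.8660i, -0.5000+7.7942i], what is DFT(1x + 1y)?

By linearity: DFT(1x + 1y) = 1·DFT(x) + 1·DFT(y)
= 1·[5, 0.5000+4.3301i, -5.5000-4.3301i, -7, -5.5000+4.3301i, 0.5000-4.3301i] + 1·[-5, -0.5000-7.7942i, -3.5000-0.8660i, -5, -3.5000+0.8660i, -0.5000+7.7942i]

Computing element-wise:
Z[0] = 1·(5) + 1·(-5) = 0
Z[1] = 1·(0.5000+4.3301i) + 1·(-0.5000-7.7942i) = -3.4641i
Z[2] = 1·(-5.5000-4.3301i) + 1·(-3.5000-0.8660i) = -9.0000-5.1961i
Z[3] = 1·(-7) + 1·(-5) = -12
Z[4] = 1·(-5.5000+4.3301i) + 1·(-3.5000+0.8660i) = -9.0000+5.1961i
Z[5] = 1·(0.5000-4.3301i) + 1·(-0.5000+7.7942i) = 3.4641i

DFT(1x + 1y) = 1·X + 1·Y = [0, -3.4641i, -9.0000-5.1961i, -12, -9.0000+5.1961i, 3.4641i]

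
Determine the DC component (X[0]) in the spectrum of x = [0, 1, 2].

X[0] = Σ(n=0 to 2) x[n] · ω_3^0 = Σ x[n]
= (0) + (1) + (2)

X[0] = 3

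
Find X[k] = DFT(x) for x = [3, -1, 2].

X[k] = Σ(n=0 to 2) x[n] · ω_3^(nk)
where ω_3 = e^(-2πi/3)

Computing each X[k]:
X[0] = 4
X[1] = 2.5000+2.5981i
X[2] = 2.5000-2.5981i

X = [4, 2.5000+2.5981i, 2.5000-2.5981i]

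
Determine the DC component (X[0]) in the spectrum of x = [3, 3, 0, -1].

X[0] = Σ(n=0 to 3) x[n] · ω_4^0 = Σ x[n]
= (3) + (3) + (0) + (-1)

X[0] = 5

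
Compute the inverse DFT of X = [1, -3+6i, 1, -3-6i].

x[n] = (1/4) Σ(k=0 to 3) X[k] · e^(2πikn/4)

Computing each x[n]:
x[0] = -1
x[1] = -3
x[2] = 2
x[3] = 3

x = [-1, -3, 2, 3]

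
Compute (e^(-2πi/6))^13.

Since ω_6^6 = 1, powers reduce modulo 6.
13 mod 6 = 1
So ω_6^13 = ω_6^1 = e^(-2πi·1/6)

ω_6^13 = ω_6^1 = 0.5000-0.8660i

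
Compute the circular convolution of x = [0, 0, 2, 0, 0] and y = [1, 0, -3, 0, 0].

(x ⊛ y)[n] = Σ(m=0 to 4) x[m] · y[(n-m) mod 5]

Computing each output sample:
(x ⊛ y)[0] = 0
(x ⊛ y)[1] = 0
(x ⊛ y)[2] = 2
(x ⊛ y)[3] = 0
(x ⊛ y)[4] = -6

x ⊛ y = [0, 0, 2, 0, -6]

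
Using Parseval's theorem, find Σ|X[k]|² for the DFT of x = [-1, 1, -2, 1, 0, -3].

Parseval: Σ|x[n]|² = (1/N)Σ|X[k]|², so Σ|X[k]|² = N·Σ|x[n]|² = 6·16.0000

Σ|X[k]|² = N·Σ|x[n]|² = 6·16.0000 = 96.0000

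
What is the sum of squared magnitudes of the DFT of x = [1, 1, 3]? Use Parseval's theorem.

Parseval: Σ|x[n]|² = (1/N)Σ|X[k]|², so Σ|X[k]|² = N·Σ|x[n]|² = 3·11.0000

Σ|X[k]|² = N·Σ|x[n]|² = 3·11.0000 = 33.0000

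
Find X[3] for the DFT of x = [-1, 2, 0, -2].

X[3] = Σ(n=0 to 3) x[n] · ω_4^(3n) where ω_4 = e^(-2πi/4)
= (-1)·ω_4^0 + (2)·ω_4^3 + (0)·ω_4^6 + (-2)·ω_4^9

X[3] = -1+4i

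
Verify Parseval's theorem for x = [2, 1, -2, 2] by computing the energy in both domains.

Time domain:
Σ|x[n]|² = |2|² + |1|² + |-2|² + |2|² = 13.0000

Frequency domain:
(1/4)Σ|X[k]|² = (1/4)(|3|² + |4+1i|² + |-3|² + |4-1i|²) = (1/4)·52.0000 = 13.0000

Both sides agree, confirming Parseval's theorem.

Σ|x[n]|² = (1/N)Σ|X[k]|² = 13.0000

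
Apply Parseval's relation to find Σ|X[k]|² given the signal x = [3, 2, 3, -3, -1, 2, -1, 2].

Parseval: Σ|x[n]|² = (1/N)Σ|X[k]|², so Σ|X[k]|² = N·Σ|x[n]|² = 8·41.0000

Σ|X[k]|² = N·Σ|x[n]|² = 8·41.0000 = 328.0000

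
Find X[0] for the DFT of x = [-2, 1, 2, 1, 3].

X[0] = Σ(n=0 to 4) x[n] · ω_5^0 = Σ x[n]
= (-2) + (1) + (2) + (1) + (3)

X[0] = 5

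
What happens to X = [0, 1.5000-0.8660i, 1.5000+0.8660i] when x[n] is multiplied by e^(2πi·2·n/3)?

Modulation property: DFT(ω_3^(-2n)·x[n]) = X[(k-2) mod 3], so circularly shift X by 2 positions.

X[k-2] = [1.5000-0.8660i, 1.5000+0.8660i, 0]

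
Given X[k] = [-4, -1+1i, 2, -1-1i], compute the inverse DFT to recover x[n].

x[n] = (1/4) Σ(k=0 to 3) X[k] · e^(2πikn/4)

Computing each x[n]:
x[0] = -1
x[1] = -2
x[2] = 0
x[3] = -1

x = [-1, -2, 0, -1]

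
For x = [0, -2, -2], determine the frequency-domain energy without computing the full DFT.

Parseval: Σ|x[n]|² = (1/N)Σ|X[k]|², so Σ|X[k]|² = N·Σ|x[n]|² = 3·8.0000

Σ|X[k]|² = N·Σ|x[n]|² = 3·8.0000 = 24.0000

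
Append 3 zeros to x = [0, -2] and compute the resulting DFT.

Original 2-point DFT: [-2, 2]
Zero-padded 5-point DFT provides frequency interpolation.

DFT_5([x, 0, ...]) = [-2, -0.6180+1.9021i, 1.6180+1.1756i, 1.6180-1.1756i, -0.6180-1.9021i]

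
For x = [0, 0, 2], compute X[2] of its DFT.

X[2] = Σ(n=0 to 2) x[n] · ω_3^(2n) where ω_3 = e^(-2πi/3)
= (0)·ω_3^0 + (0)·ω_3^2 + (2)·ω_3^4

X[2] = -1.0000-1.7321i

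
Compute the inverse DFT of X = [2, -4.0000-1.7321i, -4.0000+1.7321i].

x[n] = (1/3) Σ(k=0 to 2) X[k] · e^(2πikn/3)

Computing each x[n]:
x[0] = -2
x[1] = 3
x[2] = 1

x = [-2, 3, 1]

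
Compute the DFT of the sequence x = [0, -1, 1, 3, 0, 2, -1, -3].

X[k] = Σ(n=0 to 7) x[n] · ω_8^(nk)
where ω_8 = e^(-2πi/8)

Computing each X[k]:
X[0] = 1
X[1] = -6.3640-4.1213i
X[2] = -1i
X[3] = 6.3640-0.1213i
X[4] = -1
X[5] = 6.3640+0.1213i
X[6] = 1i
X[7] = -6.3640+4.1213i

X = [1, -6.3640-4.1213i, -1i, 6.3640-0.1213i, -1, 6.3640+0.1213i, 1i, -6.3640+4.1213i]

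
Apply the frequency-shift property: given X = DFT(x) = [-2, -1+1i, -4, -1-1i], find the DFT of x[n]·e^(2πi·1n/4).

Modulation property: DFT(ω_4^(-1n)·x[n]) = X[(k-1) mod 4], so circularly shift X by 1 positions.

X[k-1] = [-1-1i, -2, -1+1i, -4]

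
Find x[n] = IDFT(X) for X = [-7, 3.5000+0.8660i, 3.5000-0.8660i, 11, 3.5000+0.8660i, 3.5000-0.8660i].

x[n] = (1/6) Σ(k=0 to 5) X[k] · e^(2πikn/6)

Computing each x[n]:
x[0] = 3
x[1] = -3
x[2] = -1
x[3] = -3
x[4] = 0
x[5] = -3

x = [3, -3, -1, -3, 0, -3]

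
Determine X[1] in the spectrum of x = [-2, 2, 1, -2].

X[1] = Σ(n=0 to 3) x[n] · ω_4^(1n) where ω_4 = e^(-2πi/4)
= (-2)·ω_4^0 + (2)·ω_4^1 + (1)·ω_4^2 + (-2)·ω_4^3

X[1] = -3-4i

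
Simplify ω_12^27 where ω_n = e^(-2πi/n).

Since ω_12^12 = 1, powers reduce modulo 12.
27 mod 12 = 3
So ω_12^27 = ω_12^3 = e^(-2πi·3/12)

ω_12^27 = ω_12^3 = -1i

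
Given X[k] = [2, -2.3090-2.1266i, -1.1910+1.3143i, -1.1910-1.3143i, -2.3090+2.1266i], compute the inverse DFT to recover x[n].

x[n] = (1/5) Σ(k=0 to 4) X[k] · e^(2πikn/5)

Computing each x[n]:
x[0] = -1
x[1] = 1
x[2] = 2
x[3] = 0
x[4] = 0

x = [-1, 1, 2, 0, 0]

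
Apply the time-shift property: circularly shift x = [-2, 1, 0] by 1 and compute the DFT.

Time shift by 1: X_shifted[k] = ω_3^(1k) · X[k]
Shifted x = [0, -2, 1]

DFT(x[n-1]) = [-1, 0.5000+2.5981i, 0.5000-2.5981i]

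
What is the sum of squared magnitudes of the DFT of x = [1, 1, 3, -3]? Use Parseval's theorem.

Parseval: Σ|x[n]|² = (1/N)Σ|X[k]|², so Σ|X[k]|² = N·Σ|x[n]|² = 4·20.0000

Σ|X[k]|² = N·Σ|x[n]|² = 4·20.0000 = 80.0000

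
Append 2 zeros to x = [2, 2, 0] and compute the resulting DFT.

Original 3-point DFT: [4, 1.0000-1.7321i, 1.0000+1.7321i]
Zero-padded 5-point DFT provides frequency interpolation.

DFT_5([x, 0, ...]) = [4, 2.6180-1.9021i, 0.3820-1.1756i, 0.3820+1.1756i, 2.6180+1.9021i]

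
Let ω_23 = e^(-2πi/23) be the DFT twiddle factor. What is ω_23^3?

ω_23^3 = e^(-2πi·3/23)
= cos(-2π·3/23) + i·sin(-2π·3/23)
= cos(-6π/23) + i·sin(-6π/23)

ω_23^3 = cos(-6π/23) + i·sin(-6π/23) = 0.6826-0.7308i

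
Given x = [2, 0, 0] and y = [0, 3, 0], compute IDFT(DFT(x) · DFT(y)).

(x ⊛ y)[n] = Σ(m=0 to 2) x[m] · y[(n-m) mod 3]

Computing each output sample:
(x ⊛ y)[0] = 0
(x ⊛ y)[1] = 6
(x ⊛ y)[2] = 0

x ⊛ y = [0, 6, 0]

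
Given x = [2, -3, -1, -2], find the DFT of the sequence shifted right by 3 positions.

Time shift by 3: X_shifted[k] = ω_4^(3k) · X[k]
Shifted x = [-3, -1, -2, 2]

DFT(x[n-3]) = [-4, -1+3i, -6, -1-3i]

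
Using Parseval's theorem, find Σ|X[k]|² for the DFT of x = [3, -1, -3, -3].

Parseval: Σ|x[n]|² = (1/N)Σ|X[k]|², so Σ|X[k]|² = N·Σ|x[n]|² = 4·28.0000

Σ|X[k]|² = N·Σ|x[n]|² = 4·28.0000 = 112.0000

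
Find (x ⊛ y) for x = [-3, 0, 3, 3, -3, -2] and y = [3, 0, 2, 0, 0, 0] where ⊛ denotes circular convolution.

(x ⊛ y)[n] = Σ(m=0 to 5) x[m] · y[(n-m) mod 6]

Computing each output sample:
(x ⊛ y)[0] = -15
(x ⊛ y)[1] = -4
(x ⊛ y)[2] = 3
(x ⊛ y)[3] = 9
(x ⊛ y)[4] = -3
(x ⊛ y)[5] = 0

x ⊛ y = [-15, -4, 3, 9, -3, 0]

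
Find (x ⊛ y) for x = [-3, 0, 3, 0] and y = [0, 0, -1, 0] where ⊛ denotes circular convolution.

(x ⊛ y)[n] = Σ(m=0 to 3) x[m] · y[(n-m) mod 4]

Computing each output sample:
(x ⊛ y)[0] = -3
(x ⊛ y)[1] = 0
(x ⊛ y)[2] = 3
(x ⊛ y)[3] = 0

x ⊛ y = [-3, 0, 3, 0]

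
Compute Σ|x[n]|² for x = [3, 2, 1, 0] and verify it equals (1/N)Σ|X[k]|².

Time domain:
Σ|x[n]|² = |3|² + |2|² + |1|² + |0|² = 14.0000

Frequency domain:
(1/4)Σ|X[k]|² = (1/4)(|6|² + |2-2i|² + |2|² + |2+2i|²) = (1/4)·56.0000 = 14.0000

Both sides agree, confirming Parseval's theorem.

Σ|x[n]|² = (1/N)Σ|X[k]|² = 14.0000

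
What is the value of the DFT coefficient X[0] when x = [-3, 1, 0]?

X[0] = Σ(n=0 to 2) x[n] · ω_3^0 = Σ x[n]
= (-3) + (1) + (0)

X[0] = -2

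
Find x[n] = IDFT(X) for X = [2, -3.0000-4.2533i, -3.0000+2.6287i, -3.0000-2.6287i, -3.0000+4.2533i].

x[n] = (1/5) Σ(k=0 to 4) X[k] · e^(2πikn/5)

Computing each x[n]:
x[0] = -2
x[1] = 2
x[2] = 3
x[3] = -1
x[4] = 0

x = [-2, 2, 3, -1, 0]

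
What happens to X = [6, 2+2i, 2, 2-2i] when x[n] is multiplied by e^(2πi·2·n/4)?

Modulation property: DFT(ω_4^(-2n)·x[n]) = X[(k-2) mod 4], so circularly shift X by 2 positions.

X[k-2] = [2, 2-2i, 6, 2+2i]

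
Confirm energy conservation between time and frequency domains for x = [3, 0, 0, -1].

Time domain:
Σ|x[n]|² = |3|² + |0|² + |0|² + |-1|² = 10.0000

Frequency domain:
(1/4)Σ|X[k]|² = (1/4)(|2|² + |3-1i|² + |4|² + |3+1i|²) = (1/4)·40.0000 = 10.0000

Both sides agree, confirming Parseval's theorem.

Σ|x[n]|² = (1/N)Σ|X[k]|² = 10.0000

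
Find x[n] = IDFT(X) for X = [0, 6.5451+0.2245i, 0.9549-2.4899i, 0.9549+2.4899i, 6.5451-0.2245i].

x[n] = (1/5) Σ(k=0 to 4) X[k] · e^(2πikn/5)

Computing each x[n]:
x[0] = 3
x[1] = 1
x[2] = -3
x[3] = -1
x[4] = 0

x = [3, 1, -3, -1, 0]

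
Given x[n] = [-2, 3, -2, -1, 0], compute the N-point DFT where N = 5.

X[k] = Σ(n=0 to 4) x[n] · ω_5^(nk)
where ω_5 = e^(-2πi/5)

Computing each X[k]:
X[0] = -2
X[1] = 1.3541-2.2654i
X[2] = -5.3541-2.7144i
X[3] = -5.3541+2.7144i
X[4] = 1.3541+2.2654i

X = [-2, 1.3541-2.2654i, -5.3541-2.7144i, -5.3541+2.7144i, 1.3541+2.2654i]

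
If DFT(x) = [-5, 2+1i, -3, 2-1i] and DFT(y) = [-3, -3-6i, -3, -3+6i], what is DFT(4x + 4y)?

By linearity: DFT(4x + 4y) = 4·DFT(x) + 4·DFT(y)
= 4·[-5, 2+1i, -3, 2-1i] + 4·[-3, -3-6i, -3, -3+6i]

Computing element-wise:
Z[0] = 4·(-5) + 4·(-3) = -32
Z[1] = 4·(2+1i) + 4·(-3-6i) = -4-20i
Z[2] = 4·(-3) + 4·(-3) = -24
Z[3] = 4·(2-1i) + 4·(-3+6i) = -4+20i

DFT(4x + 4y) = 4·X + 4·Y = [-32, -4-20i, -24, -4+20i]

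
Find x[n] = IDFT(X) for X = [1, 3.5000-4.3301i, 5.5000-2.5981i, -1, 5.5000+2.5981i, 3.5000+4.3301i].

x[n] = (1/6) Σ(k=0 to 5) X[k] · e^(2πikn/6)

Computing each x[n]:
x[0] = 3
x[1] = 2
x[2] = -1
x[3] = 1
x[4] = -2
x[5] = -2

x = [3, 2, -1, 1, -2, -2]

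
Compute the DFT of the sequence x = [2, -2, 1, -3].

X[k] = Σ(n=0 to 3) x[n] · ω_4^(nk)
where ω_4 = e^(-2πi/4)

Computing each X[k]:
X[0] = -2
X[1] = 1-1i
X[2] = 8
X[3] = 1+1i

X = [-2, 1-1i, 8, 1+1i]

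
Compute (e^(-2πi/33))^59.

Since ω_33^33 = 1, powers reduce modulo 33.
59 mod 33 = 26
So ω_33^59 = ω_33^26 = e^(-2πi·26/33)

ω_33^59 = ω_33^26 = 0.2358+0.9718i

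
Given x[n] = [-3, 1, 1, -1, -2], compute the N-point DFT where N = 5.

X[k] = Σ(n=0 to 4) x[n] · ω_5^(nk)
where ω_5 = e^(-2πi/5)

Computing each X[k]:
X[0] = -4
X[1] = -3.3090-4.0287i
X[2] = -2.1910+0.1388i
X[3] = -2.1910-0.1388i
X[4] = -3.3090+4.0287i

X = [-4, -3.3090-4.0287i, -2.1910+0.1388i, -2.1910-0.1388i, -3.3090+4.0287i]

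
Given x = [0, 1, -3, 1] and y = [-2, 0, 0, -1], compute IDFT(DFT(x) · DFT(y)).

(x ⊛ y)[n] = Σ(m=0 to 3) x[m] · y[(n-m) mod 4]

Computing each output sample:
(x ⊛ y)[0] = -1
(x ⊛ y)[1] = 1
(x ⊛ y)[2] = 5
(x ⊛ y)[3] = -2

x ⊛ y = [-1, 1, 5, -2]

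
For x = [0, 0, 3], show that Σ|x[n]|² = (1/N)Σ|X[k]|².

Time domain:
Σ|x[n]|² = |0|² + |0|² + |3|² = 9.0000

Frequency domain:
(1/3)Σ|X[k]|² = (1/3)(|3|² + |-1.5000+2.5981i|² + |-1.5000-2.5981i|²) = (1/3)·27.0000 = 9.0000

Both sides agree, confirming Parseval's theorem.

Σ|x[n]|² = (1/N)Σ|X[k]|² = 9.0000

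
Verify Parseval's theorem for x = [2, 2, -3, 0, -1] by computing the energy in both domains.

Time domain:
Σ|x[n]|² = |2|² + |2|² + |-3|² + |0|² + |-1|² = 18.0000

Frequency domain:
(1/5)Σ|X[k]|² = (1/5)(|0|² + |4.7361-1.0898i|² + |0.2639-4.6165i|² + |0.2639+4.6165i|² + |4.7361+1.0898i|²) = (1/5)·90.0000 = 18.0000

Both sides agree, confirming Parseval's theorem.

Σ|x[n]|² = (1/N)Σ|X[k]|² = 18.0000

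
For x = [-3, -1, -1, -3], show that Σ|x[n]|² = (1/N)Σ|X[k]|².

Time domain:
Σ|x[n]|² = |-3|² + |-1|² + |-1|² + |-3|² = 20.0000

Frequency domain:
(1/4)Σ|X[k]|² = (1/4)(|-8|² + |-2-2i|² + |0|² + |-2+2i|²) = (1/4)·80.0000 = 20.0000

Both sides agree, confirming Parseval's theorem.

Σ|x[n]|² = (1/N)Σ|X[k]|² = 20.0000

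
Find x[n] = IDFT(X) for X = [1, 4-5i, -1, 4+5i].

x[n] = (1/4) Σ(k=0 to 3) X[k] · e^(2πikn/4)

Computing each x[n]:
x[0] = 2
x[1] = 3
x[2] = -2
x[3] = -2

x = [2, 3, -2, -2]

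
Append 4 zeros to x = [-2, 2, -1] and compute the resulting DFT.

Original 3-point DFT: [-1, -2.5000-2.5981i, -2.5000+2.5981i]
Zero-padded 7-point DFT provides frequency interpolation.

DFT_7([x, 0, ...]) = [-1, -0.5305-0.5887i, -1.5441-2.3837i, -4.4254-1.6496i, -4.4254+1.6496i, -1.5441+2.3837i, -0.5305+0.5887i]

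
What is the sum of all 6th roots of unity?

Sum of all nth roots of unity equals 0 for n > 1 (geometric series with r ≠ 1).

0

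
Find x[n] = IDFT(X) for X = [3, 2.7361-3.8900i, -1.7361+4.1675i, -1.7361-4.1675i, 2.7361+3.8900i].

x[n] = (1/5) Σ(k=0 to 4) X[k] · e^(2πikn/5)

Computing each x[n]:
x[0] = 1
x[1] = 2
x[2] = 2
x[3] = -3
x[4] = 1

x = [1, 2, 2, -3, 1]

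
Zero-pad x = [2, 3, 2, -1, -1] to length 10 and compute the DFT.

Original 5-point DFT: [5, 1.8090-5.5676i, 0.6910+0.5020i, 0.6910-0.5020i, 1.8090+5.5676i]
Zero-padded 10-point DFT provides frequency interpolation.

DFT_10([x, 0, ...]) = [5, 6.1631-2.1266i, 1.8090-5.5676i, -1.6631-1.3143i, 0.6910+0.5020i, 1, 0.6910-0.5020i, -1.6631+1.3143i, 1.8090+5.5676i, 6.1631+2.1266i]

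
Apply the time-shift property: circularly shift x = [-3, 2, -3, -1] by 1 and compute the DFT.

Time shift by 1: X_shifted[k] = ω_4^(1k) · X[k]
Shifted x = [-1, -3, 2, -3]

DFT(x[n-1]) = [-5, -3, 7, -3]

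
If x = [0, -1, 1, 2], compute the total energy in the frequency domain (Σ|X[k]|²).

Parseval: Σ|x[n]|² = (1/N)Σ|X[k]|², so Σ|X[k]|² = N·Σ|x[n]|² = 4·6.0000

Σ|X[k]|² = N·Σ|x[n]|² = 4·6.0000 = 24.0000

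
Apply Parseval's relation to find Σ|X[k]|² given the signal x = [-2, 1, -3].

Parseval: Σ|x[n]|² = (1/N)Σ|X[k]|², so Σ|X[k]|² = N·Σ|x[n]|² = 3·14.0000

Σ|X[k]|² = N·Σ|x[n]|² = 3·14.0000 = 42.0000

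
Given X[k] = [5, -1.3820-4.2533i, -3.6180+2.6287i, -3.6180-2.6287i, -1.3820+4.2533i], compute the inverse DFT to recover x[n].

x[n] = (1/5) Σ(k=0 to 4) X[k] · e^(2πikn/5)

Computing each x[n]:
x[0] = -1
x[1] = 3
x[2] = 3
x[3] = -1
x[4] = 1

x = [-1, 3, 3, -1, 1]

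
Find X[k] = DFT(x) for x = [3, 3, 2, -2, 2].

X[k] = Σ(n=0 to 4) x[n] · ω_5^(nk)
where ω_5 = e^(-2πi/5)

Computing each X[k]:
X[0] = 8
X[1] = 4.5451-3.3022i
X[2] = -1.0451+3.2164i
X[3] = -1.0451-3.2164i
X[4] = 4.5451+3.3022i

X = [8, 4.5451-3.3022i, -1.0451+3.2164i, -1.0451-3.2164i, 4.5451+3.3022i]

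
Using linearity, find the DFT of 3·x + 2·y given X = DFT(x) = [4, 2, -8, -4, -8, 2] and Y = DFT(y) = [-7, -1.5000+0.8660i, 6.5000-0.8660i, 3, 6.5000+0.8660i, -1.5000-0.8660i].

By linearity: DFT(3x + 2y) = 3·DFT(x) + 2·DFT(y)
= 3·[4, 2, -8, -4, -8, 2] + 2·[-7, -1.5000+0.8660i, 6.5000-0.8660i, 3, 6.5000+0.8660i, -1.5000-0.8660i]

Computing element-wise:
Z[0] = 3·(4) + 2·(-7) = -2
Z[1] = 3·(2) + 2·(-1.5000+0.8660i) = 3.0000+1.7320i
Z[2] = 3·(-8) + 2·(6.5000-0.8660i) = -11.0000-1.7320i
Z[3] = 3·(-4) + 2·(3) = -6
Z[4] = 3·(-8) + 2·(6.5000+0.8660i) = -11.0000+1.7320i
Z[5] = 3·(2) + 2·(-1.5000-0.8660i) = 3.0000-1.7320i

DFT(3x + 2y) = 3·X + 2·Y = [-2, 3.0000+1.7320i, -11.0000-1.7320i, -6, -11.0000+1.7320i, 3.0000-1.7320i]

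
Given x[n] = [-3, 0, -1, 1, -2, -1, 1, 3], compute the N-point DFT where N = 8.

X[k] = Σ(n=0 to 7) x[n] · ω_8^(nk)
where ω_8 = e^(-2πi/8)

Computing each X[k]:
X[0] = -2
X[1] = 1.1213+2.7071i
X[2] = -5+5i
X[3] = -3.1213-1.2929i
X[4] = -8
X[5] = -3.1213+1.2929i
X[6] = -5-5i
X[7] = 1.1213-2.7071i

X = [-2, 1.1213+2.7071i, -5+5i, -3.1213-1.2929i, -8, -3.1213+1.2929i, -5-5i, 1.1213-2.7071i]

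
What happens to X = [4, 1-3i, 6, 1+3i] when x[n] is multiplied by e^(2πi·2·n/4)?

Modulation property: DFT(ω_4^(-2n)·x[n]) = X[(k-2) mod 4], so circularly shift X by 2 positions.

X[k-2] = [6, 1+3i, 4, 1-3i]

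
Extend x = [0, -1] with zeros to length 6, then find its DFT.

Original 2-point DFT: [-1, 1]
Zero-padded 6-point DFT provides frequency interpolation.

DFT_6([x, 0, ...]) = [-1, -0.5000+0.8660i, 0.5000+0.8660i, 1, 0.5000-0.8660i, -0.5000-0.8660i]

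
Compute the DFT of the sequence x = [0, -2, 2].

X[k] = Σ(n=0 to 2) x[n] · ω_3^(nk)
where ω_3 = e^(-2πi/3)

Computing each X[k]:
X[0] = 0
X[1] = 3.4641i
X[2] = -3.4641i

X = [0, 3.4641i, -3.4641i]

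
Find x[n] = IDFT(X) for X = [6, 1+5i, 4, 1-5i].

x[n] = (1/4) Σ(k=0 to 3) X[k] · e^(2πikn/4)

Computing each x[n]:
x[0] = 3
x[1] = -2
x[2] = 2
x[3] = 3

x = [3, -2, 2, 3]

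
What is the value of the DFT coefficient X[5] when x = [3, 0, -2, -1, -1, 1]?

X[5] = Σ(n=0 to 5) x[n] · ω_6^(5n) where ω_6 = e^(-2πi/6)
= (3)·ω_6^0 + (0)·ω_6^5 + (-2)·ω_6^10 + (-1)·ω_6^15 + (-1)·ω_6^20 + (1)·ω_6^25

X[5] = 6.0000-1.7321i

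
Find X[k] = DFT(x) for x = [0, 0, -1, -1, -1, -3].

X[k] = Σ(n=0 to 5) x[n] · ω_6^(nk)
where ω_6 = e^(-2πi/6)

Computing each X[k]:
X[0] = -6
X[1] = 0.5000-2.5981i
X[2] = 1.5000-2.5981i
X[3] = 2
X[4] = 1.5000+2.5981i
X[5] = 0.5000+2.5981i

X = [-6, 0.5000-2.5981i, 1.5000-2.5981i, 2, 1.5000+2.5981i, 0.5000+2.5981i]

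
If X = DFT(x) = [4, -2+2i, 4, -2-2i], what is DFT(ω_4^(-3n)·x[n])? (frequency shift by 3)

Modulation property: DFT(ω_4^(-3n)·x[n]) = X[(k-3) mod 4], so circularly shift X by 3 positions.

X[k-3] = [-2+2i, 4, -2-2i, 4]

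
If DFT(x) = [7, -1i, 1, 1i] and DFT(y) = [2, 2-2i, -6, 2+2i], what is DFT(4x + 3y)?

By linearity: DFT(4x + 3y) = 4·DFT(x) + 3·DFT(y)
= 4·[7, -1i, 1, 1i] + 3·[2, 2-2i, -6, 2+2i]

Computing element-wise:
Z[0] = 4·(7) + 3·(2) = 34
Z[1] = 4·(-1i) + 3·(2-2i) = 6-10i
Z[2] = 4·(1) + 3·(-6) = -14
Z[3] = 4·(1i) + 3·(2+2i) = 6+10i

DFT(4x + 3y) = 4·X + 3·Y = [34, 6-10i, -14, 6+10i]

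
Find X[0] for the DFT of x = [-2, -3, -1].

X[0] = Σ(n=0 to 2) x[n] · ω_3^0 = Σ x[n]
= (-2) + (-3) + (-1)

X[0] = -6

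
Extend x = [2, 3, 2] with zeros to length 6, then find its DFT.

Original 3-point DFT: [7, -0.5000-0.8660i, -0.5000+0.8660i]
Zero-padded 6-point DFT provides frequency interpolation.

DFT_6([x, 0, ...]) = [7, 2.5000-4.3301i, -0.5000-0.8660i, 1, -0.5000+0.8660i, 2.5000+4.3301i]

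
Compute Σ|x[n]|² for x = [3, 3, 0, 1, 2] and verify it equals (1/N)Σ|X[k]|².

Time domain:
Σ|x[n]|² = |3|² + |3|² + |0|² + |1|² + |2|² = 23.0000

Frequency domain:
(1/5)Σ|X[k]|² = (1/5)(|9|² + |3.7361-0.3633i|² + |-0.7361-1.5388i|² + |-0.7361+1.5388i|² + |3.7361+0.3633i|²) = (1/5)·115.0000 = 23.0000

Both sides agree, confirming Parseval's theorem.

Σ|x[n]|² = (1/N)Σ|X[k]|² = 23.0000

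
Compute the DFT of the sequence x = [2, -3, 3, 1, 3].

X[k] = Σ(n=0 to 4) x[n] · ω_5^(nk)
where ω_5 = e^(-2πi/5)

Computing each X[k]:
X[0] = 6
X[1] = -1.2361+4.5308i
X[2] = 3.2361+5.4288i
X[3] = 3.2361-5.4288i
X[4] = -1.2361-4.5308i

X = [6, -1.2361+4.5308i, 3.2361+5.4288i, 3.2361-5.4288i, -1.2361-4.5308i]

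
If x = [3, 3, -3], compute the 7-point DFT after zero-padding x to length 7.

Original 3-point DFT: [3, 3.0000-5.1962i, 3.0000+5.1962i]
Zero-padded 7-point DFT provides frequency interpolation.

DFT_7([x, 0, ...]) = [3, 5.5380+0.5793i, 5.0353-4.2264i, -1.5734-3.6471i, -1.5734+3.6471i, 5.0353+4.2264i, 5.5380-0.5793i]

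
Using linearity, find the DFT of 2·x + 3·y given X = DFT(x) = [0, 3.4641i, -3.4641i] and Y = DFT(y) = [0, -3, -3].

By linearity: DFT(2x + 3y) = 2·DFT(x) + 3·DFT(y)
= 2·[0, 3.4641i, -3.4641i] + 3·[0, -3, -3]

Computing element-wise:
Z[0] = 2·(0) + 3·(0) = 0
Z[1] = 2·(3.4641i) + 3·(-3) = -9.0000+6.9282i
Z[2] = 2·(-3.4641i) + 3·(-3) = -9.0000-6.9282i

DFT(2x + 3y) = 2·X + 3·Y = [0, -9.0000+6.9282i, -9.0000-6.9282i]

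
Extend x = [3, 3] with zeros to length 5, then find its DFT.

Original 2-point DFT: [6, 0]
Zero-padded 5-point DFT provides frequency interpolation.

DFT_5([x, 0, ...]) = [6, 3.9271-2.8532i, 0.5729-1.7634i, 0.5729+1.7634i, 3.9271+2.8532i]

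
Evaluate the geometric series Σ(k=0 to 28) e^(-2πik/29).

Sum of all nth roots of unity equals 0 for n > 1 (geometric series with r ≠ 1).

0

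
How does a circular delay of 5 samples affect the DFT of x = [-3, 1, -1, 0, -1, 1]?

Time shift by 5: X_shifted[k] = ω_6^(5k) · X[k]
Shifted x = [1, -1, 0, -1, 1, -3]

DFT(x[n-5]) = [-3, -0.5000-0.8660i, 1.5000-2.5981i, 7, 1.5000+2.5981i, -0.5000+0.8660i]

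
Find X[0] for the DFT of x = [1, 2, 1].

X[0] = Σ(n=0 to 2) x[n] · ω_3^0 = Σ x[n]
= (1) + (2) + (1)

X[0] = 4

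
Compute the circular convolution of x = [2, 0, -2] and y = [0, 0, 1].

(x ⊛ y)[n] = Σ(m=0 to 2) x[m] · y[(n-m) mod 3]

Computing each output sample:
(x ⊛ y)[0] = 0
(x ⊛ y)[1] = -2
(x ⊛ y)[2] = 2

x ⊛ y = [0, -2, 2]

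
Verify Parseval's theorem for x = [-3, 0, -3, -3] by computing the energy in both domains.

Time domain:
Σ|x[n]|² = |-3|² + |0|² + |-3|² + |-3|² = 27.0000

Frequency domain:
(1/4)Σ|X[k]|² = (1/4)(|-9|² + |-3i|² + |-3|² + |3i|²) = (1/4)·108.0000 = 27.0000

Both sides agree, confirming Parseval's theorem.

Σ|x[n]|² = (1/N)Σ|X[k]|² = 27.0000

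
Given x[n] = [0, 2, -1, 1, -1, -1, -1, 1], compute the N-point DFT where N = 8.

X[k] = Σ(n=0 to 7) x[n] · ω_8^(nk)
where ω_8 = e^(-2πi/8)

Computing each X[k]:
X[0] = 0
X[1] = 3.1213-2.1213i
X[2] = 1+1i
X[3] = -1.1213-2.1213i
X[4] = -6
X[5] = -1.1213+2.1213i
X[6] = 1-1i
X[7] = 3.1213+2.1213i

X = [0, 3.1213-2.1213i, 1+1i, -1.1213-2.1213i, -6, -1.1213+2.1213i, 1-1i, 3.1213+2.1213i]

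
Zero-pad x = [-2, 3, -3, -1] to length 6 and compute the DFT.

Original 4-point DFT: [-3, 1-4i, -7, 1+4i]
Zero-padded 6-point DFT provides frequency interpolation.

DFT_6([x, 0, ...]) = [-3, 2, -3.0000-5.1962i, -7, -3.0000+5.1962i, 2]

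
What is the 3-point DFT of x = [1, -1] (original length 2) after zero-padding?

Original 2-point DFT: [0, 2]
Zero-padded 3-point DFT provides frequency interpolation.

DFT_3([x, 0, ...]) = [0, 1.5000+0.8660i, 1.5000-0.8660i]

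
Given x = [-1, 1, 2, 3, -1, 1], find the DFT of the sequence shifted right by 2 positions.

Time shift by 2: X_shifted[k] = ω_6^(2k) · X[k]
Shifted x = [-1, 1, -1, 1, 2, 3]

DFT(x[n-2]) = [5, -0.5000+4.3301i, -2.5000-0.8660i, -5, -2.5000+0.8660i, -0.5000-4.3301i]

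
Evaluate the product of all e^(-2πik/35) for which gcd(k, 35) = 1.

The primitive 35th roots of unity are ω_35^k for k coprime to 35: k ∈ {1, 2, 3, 4, 6, 8, 9, 11, 12, 13, 16, 17, 18, 19, 22, 23, 24, 26, 27, 29, 31, 32, 33, 34}
Their product equals the constant term of the cyclotomic polynomial Φ_35(x) up to sign.
For n ≥ 3, the product of all primitive nth roots of unity is 1. (For n=1 it is 1; for n=2 it is -1.)

1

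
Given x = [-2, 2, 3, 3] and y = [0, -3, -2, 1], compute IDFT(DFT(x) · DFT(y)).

(x ⊛ y)[n] = Σ(m=0 to 3) x[m] · y[(n-m) mod 4]

Computing each output sample:
(x ⊛ y)[0] = -13
(x ⊛ y)[1] = 3
(x ⊛ y)[2] = 1
(x ⊛ y)[3] = -15

x ⊛ y = [-13, 3, 1, -15]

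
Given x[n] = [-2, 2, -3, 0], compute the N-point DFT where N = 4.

X[k] = Σ(n=0 to 3) x[n] · ω_4^(nk)
where ω_4 = e^(-2πi/4)

Computing each X[k]:
X[0] = -3
X[1] = 1-2i
X[2] = -7
X[3] = 1+2i

X = [-3, 1-2i, -7, 1+2i]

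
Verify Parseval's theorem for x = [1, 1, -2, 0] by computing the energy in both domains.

Time domain:
Σ|x[n]|² = |1|² + |1|² + |-2|² + |0|² = 6.0000

Frequency domain:
(1/4)Σ|X[k]|² = (1/4)(|0|² + |3-1i|² + |-2|² + |3+1i|²) = (1/4)·24.0000 = 6.0000

Both sides agree, confirming Parseval's theorem.

Σ|x[n]|² = (1/N)Σ|X[k]|² = 6.0000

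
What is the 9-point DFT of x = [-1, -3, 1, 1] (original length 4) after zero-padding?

Original 4-point DFT: [-2, -2+4i, 2, -2-4i]
Zero-padded 9-point DFT provides frequency interpolation.

DFT_9([x, 0, ...]) = [-2, -3.6245+0.0775i, -2.9606+3.4784i, 1.0000+3.4641i, 2.0851+0.8028i, 2.0851-0.8028i, 1.0000-3.4641i, -2.9606-3.4784i, -3.6245-0.0775i]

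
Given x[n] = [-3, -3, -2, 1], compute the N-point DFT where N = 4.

X[k] = Σ(n=0 to 3) x[n] · ω_4^(nk)
where ω_4 = e^(-2πi/4)

Computing each X[k]:
X[0] = -7
X[1] = -1+4i
X[2] = -3
X[3] = -1-4i

X = [-7, -1+4i, -3, -1-4i]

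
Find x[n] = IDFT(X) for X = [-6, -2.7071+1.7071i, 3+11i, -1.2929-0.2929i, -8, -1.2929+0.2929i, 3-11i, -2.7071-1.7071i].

x[n] = (1/8) Σ(k=0 to 7) X[k] · e^(2πikn/8)

Computing each x[n]:
x[0] = -2
x[1] = -3
x[2] = -3
x[3] = 3
x[4] = 0
x[5] = -2
x[6] = -2
x[7] = 3

x = [-2, -3, -3, 3, 0, -2, -2, 3]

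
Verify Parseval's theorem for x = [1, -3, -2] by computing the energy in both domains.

Time domain:
Σ|x[n]|² = |1|² + |-3|² + |-2|² = 14.0000

Frequency domain:
(1/3)Σ|X[k]|² = (1/3)(|-4|² + |3.5000+0.8660i|² + |3.5000-0.8660i|²) = (1/3)·42.0000 = 14.0000

Both sides agree, confirming Parseval's theorem.

Σ|x[n]|² = (1/N)Σ|X[k]|² = 14.0000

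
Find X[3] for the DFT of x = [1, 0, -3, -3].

X[3] = Σ(n=0 to 3) x[n] · ω_4^(3n) where ω_4 = e^(-2πi/4)
= (1)·ω_4^0 + (0)·ω_4^3 + (-3)·ω_4^6 + (-3)·ω_4^9

X[3] = 4+3i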